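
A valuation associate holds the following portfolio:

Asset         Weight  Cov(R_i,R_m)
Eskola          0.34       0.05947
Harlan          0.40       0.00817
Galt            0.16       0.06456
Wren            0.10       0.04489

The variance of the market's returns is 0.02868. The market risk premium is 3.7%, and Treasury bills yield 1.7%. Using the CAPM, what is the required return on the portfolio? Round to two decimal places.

6.64%

β_Eskola = 0.05947 / 0.02868 = 2.0736
β_Harlan = 0.00817 / 0.02868 = 0.2849
β_Galt = 0.06456 / 0.02868 = 2.2510
β_Wren = 0.04489 / 0.02868 = 1.5652
β_P = Σ w_i β_i = 0.34×2.0736 + 0.40×0.2849 + 0.16×2.2510 + 0.10×1.5652 = 1.3357
E(R_P) = R_f + β_P × MRP = 1.7% + 1.3357 × 3.7% = 6.64%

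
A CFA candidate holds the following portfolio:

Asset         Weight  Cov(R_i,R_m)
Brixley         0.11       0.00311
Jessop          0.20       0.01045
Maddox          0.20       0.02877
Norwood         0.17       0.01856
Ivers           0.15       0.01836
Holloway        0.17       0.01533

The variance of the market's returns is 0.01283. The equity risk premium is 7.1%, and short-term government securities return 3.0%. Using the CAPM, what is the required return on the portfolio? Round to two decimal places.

12.24%

β_Brixley = 0.00311 / 0.01283 = 0.2424
β_Jessop = 0.01045 / 0.01283 = 0.8145
β_Maddox = 0.02877 / 0.01283 = 2.2424
β_Norwood = 0.01856 / 0.01283 = 1.4466
β_Ivers = 0.01836 / 0.01283 = 1.4310
β_Holloway = 0.01533 / 0.01283 = 1.1949
β_P = Σ w_i β_i = 0.11×0.2424 + 0.20×0.8145 + 0.20×2.2424 + 0.17×1.4466 + 0.15×1.4310 + 0.17×1.1949 = 1.3017
E(R_P) = R_f + β_P × MRP = 3.0% + 1.3017 × 7.1% = 12.24%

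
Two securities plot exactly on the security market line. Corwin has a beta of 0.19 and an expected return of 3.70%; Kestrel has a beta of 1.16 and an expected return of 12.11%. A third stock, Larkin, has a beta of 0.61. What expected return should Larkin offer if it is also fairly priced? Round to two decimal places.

7.34%

MRP (SML slope) = (12.11% − 3.70%) / (1.16 − 0.19) = 8.41% / 0.97 = 8.6701%
R_f (intercept) = 3.70% − 0.19 × 8.6701% = 2.0527%
E(R_Larkin) = R_f + β × MRP = 2.0527% + 0.61 × 8.6701% = 7.34%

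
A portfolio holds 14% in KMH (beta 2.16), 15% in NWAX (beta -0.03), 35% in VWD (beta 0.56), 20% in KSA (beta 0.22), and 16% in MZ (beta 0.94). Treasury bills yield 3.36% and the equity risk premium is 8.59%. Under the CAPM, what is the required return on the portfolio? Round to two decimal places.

9.27%

β_P = Σ w_i β_i = 0.14×2.16 + 0.15×-0.03 + 0.35×0.56 + 0.20×0.22 + 0.16×0.94 = 0.6883
E(R_P) = R_f + β_P × MRP = 3.36% + 0.6883 × 8.59% = 9.27%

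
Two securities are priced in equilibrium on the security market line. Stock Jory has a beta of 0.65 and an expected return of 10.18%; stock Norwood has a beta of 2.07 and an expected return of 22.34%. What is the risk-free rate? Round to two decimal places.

Both satisfy E(R) = R_f + β·MRP, so the slope of the SML is
MRP = (22.34% − 10.18%) / (2.07 − 0.65) = 12.16% / 1.42 = 8.5634%
R_f = E(R_Jory) − β_Jory·MRP = 10.18% − 0.65 × 8.5634% = 4.6138%

4.61%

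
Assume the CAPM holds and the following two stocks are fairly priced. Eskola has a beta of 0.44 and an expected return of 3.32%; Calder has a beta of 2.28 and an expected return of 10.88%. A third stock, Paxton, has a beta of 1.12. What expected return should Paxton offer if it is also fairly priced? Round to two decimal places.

MRP (SML slope) = (10.88% − 3.32%) / (2.28 − 0.44) = 7.56% / 1.84 = 4.1087%
R_f (intercept) = 3.32% − 0.44 × 4.1087% = 1.5122%
E(R_Paxton) = R_f + β × MRP = 1.5122% + 1.12 × 4.1087% = 6.11%

6.11%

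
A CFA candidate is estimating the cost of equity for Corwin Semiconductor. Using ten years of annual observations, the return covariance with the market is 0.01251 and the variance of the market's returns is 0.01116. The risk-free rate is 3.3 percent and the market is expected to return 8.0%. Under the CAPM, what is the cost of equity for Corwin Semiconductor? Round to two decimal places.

β = Cov(R_i, R_m) / Var(R_m) = 0.01251 / 0.01116 = 1.1210
MRP = 8.0% − 3.3% = 4.70%
E(R) = R_f + β × MRP = 3.3% + 1.1210 × 4.7% = 8.57%

8.57%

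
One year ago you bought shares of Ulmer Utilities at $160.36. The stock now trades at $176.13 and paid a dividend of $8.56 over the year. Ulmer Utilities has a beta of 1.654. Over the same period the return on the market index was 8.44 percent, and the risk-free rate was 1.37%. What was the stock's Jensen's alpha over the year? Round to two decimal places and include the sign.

+2.11%

Realised HPR = (P1 + D1 − P0) / P0 = (176.13 + 8.56 − 160.36) / 160.36 = 24.33 / 160.36 = 15.1721%
MRP = 8.44% − 1.37% = 7.07%
CAPM required = R_f + β·MRP = 1.37% + 1.654 × 7.07% = 13.06378%
α = realised − required = 15.1721% − 13.06378% = +2.11%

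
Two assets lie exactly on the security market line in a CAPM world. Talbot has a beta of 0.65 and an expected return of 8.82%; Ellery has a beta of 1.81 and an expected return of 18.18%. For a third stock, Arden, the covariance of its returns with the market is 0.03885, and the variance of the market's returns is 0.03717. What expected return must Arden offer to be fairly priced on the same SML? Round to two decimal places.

12.01%

MRP = (18.18% − 8.82%) / (1.81 − 0.65) = 8.0690%
R_f = 8.82% − 0.65 × 8.0690% = 3.5752%
β_Arden = Cov / Var(R_m) = 0.03885 / 0.03717 = 1.0452
E(R_Arden) = R_f + β × MRP = 3.5752% + 1.0452 × 8.0690% = 12.01%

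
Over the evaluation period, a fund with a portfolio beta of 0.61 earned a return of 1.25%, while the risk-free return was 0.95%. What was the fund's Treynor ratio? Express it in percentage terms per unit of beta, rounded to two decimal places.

Treynor = (R_P − R_f) / β_P = (1.25% − 0.95%) / 0.6100 = 0.30% / 0.6100 = 0.49%

0.49%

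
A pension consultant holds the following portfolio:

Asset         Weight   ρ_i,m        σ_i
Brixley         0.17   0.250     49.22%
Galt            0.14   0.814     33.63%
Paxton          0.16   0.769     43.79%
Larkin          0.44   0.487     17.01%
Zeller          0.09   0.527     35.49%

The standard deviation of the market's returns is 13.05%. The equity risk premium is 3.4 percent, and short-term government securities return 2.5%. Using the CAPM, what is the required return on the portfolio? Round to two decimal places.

β_Brixley = 0.250 × 49.22% / 13.05% = 0.9429
β_Galt = 0.814 × 33.63% / 13.05% = 2.0977
β_Paxton = 0.769 × 43.79% / 13.05% = 2.5804
β_Larkin = 0.487 × 17.01% / 13.05% = 0.6348
β_Zeller = 0.527 × 35.49% / 13.05% = 1.4332
β_P = Σ w_i β_i = 0.17×0.9429 + 0.14×2.0977 + 0.16×2.5804 + 0.44×0.6348 + 0.09×1.4332 = 1.2751
E(R_P) = R_f + β_P × MRP = 2.5% + 1.2751 × 3.4% = 6.84%

6.84%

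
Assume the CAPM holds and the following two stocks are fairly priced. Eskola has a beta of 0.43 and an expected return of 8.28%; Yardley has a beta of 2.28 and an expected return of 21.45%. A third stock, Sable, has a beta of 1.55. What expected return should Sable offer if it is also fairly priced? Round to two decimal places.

16.25%

MRP (SML slope) = (21.45% − 8.28%) / (2.28 − 0.43) = 13.17% / 1.85 = 7.1189%
R_f (intercept) = 8.28% − 0.43 × 7.1189% = 5.2189%
E(R_Sable) = R_f + β × MRP = 5.2189% + 1.55 × 7.1189% = 16.25%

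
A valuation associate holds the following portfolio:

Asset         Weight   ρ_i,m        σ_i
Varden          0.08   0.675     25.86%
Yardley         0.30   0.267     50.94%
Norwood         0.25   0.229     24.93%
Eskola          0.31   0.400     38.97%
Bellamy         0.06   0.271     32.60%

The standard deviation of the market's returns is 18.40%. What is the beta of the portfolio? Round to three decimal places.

0.667

β_Varden = 0.675 × 25.86% / 18.40% = 0.9487
β_Yardley = 0.267 × 50.94% / 18.40% = 0.7392
β_Norwood = 0.229 × 24.93% / 18.40% = 0.3103
β_Eskola = 0.400 × 38.97% / 18.40% = 0.8472
β_Bellamy = 0.271 × 32.60% / 18.40% = 0.4801
β_P = Σ w_i β_i = 0.08×0.9487 + 0.30×0.7392 + 0.25×0.3103 + 0.31×0.8472 + 0.06×0.4801 = 0.6667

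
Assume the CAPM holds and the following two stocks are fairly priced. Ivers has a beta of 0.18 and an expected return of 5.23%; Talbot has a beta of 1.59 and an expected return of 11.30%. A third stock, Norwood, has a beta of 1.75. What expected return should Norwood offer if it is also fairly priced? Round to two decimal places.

11.99%

MRP (SML slope) = (11.30% − 5.23%) / (1.59 − 0.18) = 6.07% / 1.41 = 4.3050%
R_f (intercept) = 5.23% − 0.18 × 4.3050% = 4.4551%
E(R_Norwood) = R_f + β × MRP = 4.4551% + 1.75 × 4.3050% = 11.99%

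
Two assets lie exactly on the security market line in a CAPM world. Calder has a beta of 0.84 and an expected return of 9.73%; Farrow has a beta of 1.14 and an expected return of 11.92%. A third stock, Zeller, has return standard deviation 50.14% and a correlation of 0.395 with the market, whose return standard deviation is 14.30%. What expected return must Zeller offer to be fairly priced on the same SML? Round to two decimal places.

13.71%

MRP = (11.92% − 9.73%) / (1.14 − 0.84) = 7.3000%
R_f = 9.73% − 0.84 × 7.3000% = 3.5980%
β_Zeller = ρ·σ_i/σ_m = 0.395 × 50.14 / 14.30 = 1.3850
E(R_Zeller) = R_f + β × MRP = 3.5980% + 1.3850 × 7.3000% = 13.71%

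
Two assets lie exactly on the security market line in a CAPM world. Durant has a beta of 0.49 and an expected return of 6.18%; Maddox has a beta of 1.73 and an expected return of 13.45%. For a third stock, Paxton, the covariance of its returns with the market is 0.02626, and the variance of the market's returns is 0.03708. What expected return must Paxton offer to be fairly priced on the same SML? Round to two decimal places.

MRP = (13.45% − 6.18%) / (1.73 − 0.49) = 5.8629%
R_f = 6.18% − 0.49 × 5.8629% = 3.3072%
β_Paxton = Cov / Var(R_m) = 0.02626 / 0.03708 = 0.7082
E(R_Paxton) = R_f + β × MRP = 3.3072% + 0.7082 × 5.8629% = 7.46%

7.46%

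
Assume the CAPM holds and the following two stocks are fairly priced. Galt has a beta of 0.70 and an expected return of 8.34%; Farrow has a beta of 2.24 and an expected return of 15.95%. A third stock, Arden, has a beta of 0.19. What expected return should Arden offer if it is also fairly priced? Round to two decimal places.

5.82%

MRP (SML slope) = (15.95% − 8.34%) / (2.24 − 0.70) = 7.61% / 1.54 = 4.9416%
R_f (intercept) = 8.34% − 0.70 × 4.9416% = 4.8809%
E(R_Arden) = R_f + β × MRP = 4.8809% + 0.19 × 4.9416% = 5.82%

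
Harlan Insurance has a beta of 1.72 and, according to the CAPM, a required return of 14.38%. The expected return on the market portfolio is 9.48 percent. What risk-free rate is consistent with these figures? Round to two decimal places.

2.67%

E(R) = R_f + β(E(R_m) − R_f) = R_f(1 − β) + β·E(R_m)
14.38% = R_f × (1 − 1.72) + 1.72 × 9.48%
14.38% = R_f × -0.72 + 16.3056%
R_f = (14.38% − 16.3056%) / -0.72 = 2.67%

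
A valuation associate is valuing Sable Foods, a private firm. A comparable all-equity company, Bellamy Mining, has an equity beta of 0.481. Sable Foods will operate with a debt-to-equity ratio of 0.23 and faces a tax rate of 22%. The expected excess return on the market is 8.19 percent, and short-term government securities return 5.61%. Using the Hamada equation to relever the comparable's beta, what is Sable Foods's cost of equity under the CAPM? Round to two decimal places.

β_L = β_U × [1 + (1 − t)(D/E)] = 0.481 × [1 + (1 − 0.22) × 0.23]
    = 0.481 × [1 + 0.78 × 0.23] = 0.481 × 1.1794 = 0.5673
E(R) = R_f + β_L × MRP = 5.61% + 0.5673 × 8.19% = 10.26%

10.26%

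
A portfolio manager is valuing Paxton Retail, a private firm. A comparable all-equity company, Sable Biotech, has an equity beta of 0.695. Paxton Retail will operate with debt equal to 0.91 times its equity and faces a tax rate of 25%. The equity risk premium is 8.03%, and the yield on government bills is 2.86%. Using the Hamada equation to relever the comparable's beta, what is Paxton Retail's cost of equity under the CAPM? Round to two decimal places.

β_L = β_U × [1 + (1 − t)(D/E)] = 0.695 × [1 + (1 − 0.25) × 0.91]
    = 0.695 × [1 + 0.75 × 0.91] = 0.695 × 1.6825 = 1.1693
E(R) = R_f + β_L × MRP = 2.86% + 1.1693 × 8.03% = 12.25%

12.25%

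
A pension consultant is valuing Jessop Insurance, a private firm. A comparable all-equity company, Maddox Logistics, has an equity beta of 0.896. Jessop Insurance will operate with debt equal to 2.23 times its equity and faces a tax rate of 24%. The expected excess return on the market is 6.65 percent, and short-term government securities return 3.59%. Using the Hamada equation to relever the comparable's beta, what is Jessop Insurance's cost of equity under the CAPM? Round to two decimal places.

β_L = β_U × [1 + (1 − t)(D/E)] = 0.896 × [1 + (1 − 0.24) × 2.23]
    = 0.896 × [1 + 0.76 × 2.23] = 0.896 × 2.6948 = 2.4145
E(R) = R_f + β_L × MRP = 3.59% + 2.4145 × 6.65% = 19.65%

19.65%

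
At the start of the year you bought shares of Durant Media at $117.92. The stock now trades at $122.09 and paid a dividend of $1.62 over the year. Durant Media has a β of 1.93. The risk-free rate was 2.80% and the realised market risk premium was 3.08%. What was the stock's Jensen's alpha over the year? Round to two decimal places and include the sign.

-3.83%

Realised HPR = (P1 + D1 − P0) / P0 = (122.09 + 1.62 − 117.92) / 117.92 = 5.79 / 117.92 = 4.9101%
CAPM required = R_f + β·MRP = 2.80% + 1.93 × 3.08% = 8.7444%
α = realised − required = 4.9101% − 8.7444% = -3.83%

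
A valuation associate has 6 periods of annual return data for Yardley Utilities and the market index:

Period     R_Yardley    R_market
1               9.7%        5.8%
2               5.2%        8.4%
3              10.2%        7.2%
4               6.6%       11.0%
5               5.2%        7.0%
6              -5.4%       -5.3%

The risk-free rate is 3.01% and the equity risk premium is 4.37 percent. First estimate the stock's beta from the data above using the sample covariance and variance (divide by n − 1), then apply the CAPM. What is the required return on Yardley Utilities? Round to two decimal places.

6.61%

Mean R_i = (9.7 + 5.2 + 10.2 + 6.6 + 5.2 − 5.4) / 6 = 5.2500%
Mean R_m = (5.8 + 8.4 + 7.2 + 11.0 + 7.0 − 5.3) / 6 = 5.6833%
Σ(R_i − R̄_i)(R_m − R̄_m) = 131.9750  ⇒  Cov = 131.9750 / 5 = 26.3950
Σ(R_m − R̄_m)² = 160.3283  ⇒  Var(R_m) = 160.3283 / 5 = 32.0657
β = Cov / Var(R_m) = 26.3950 / 32.0657 = 0.8232
E(R) = R_f + β × MRP = 3.01% + 0.8232 × 4.37% = 6.61%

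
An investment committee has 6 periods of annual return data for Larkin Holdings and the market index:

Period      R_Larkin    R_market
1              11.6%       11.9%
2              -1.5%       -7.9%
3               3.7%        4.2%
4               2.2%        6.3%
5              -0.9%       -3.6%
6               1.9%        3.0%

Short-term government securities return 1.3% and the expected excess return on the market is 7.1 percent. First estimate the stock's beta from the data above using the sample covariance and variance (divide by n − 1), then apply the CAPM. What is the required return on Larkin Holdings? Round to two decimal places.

5.51%

Mean R_i = (11.6 − 1.5 + 3.7 + 2.2 − 0.9 + 1.9) / 6 = 2.8333%
Mean R_m = (11.9 − 7.9 + 4.2 + 6.3 − 3.6 + 3.0) / 6 = 2.3167%
Σ(R_i − R̄_i)(R_m − R̄_m) = 148.8467  ⇒  Cov = 148.8467 / 5 = 29.7693
Σ(R_m − R̄_m)² = 251.1083  ⇒  Var(R_m) = 251.1083 / 5 = 50.2217
β = Cov / Var(R_m) = 29.7693 / 50.2217 = 0.5928
E(R) = R_f + β × MRP = 1.3% + 0.5928 × 7.1% = 5.51%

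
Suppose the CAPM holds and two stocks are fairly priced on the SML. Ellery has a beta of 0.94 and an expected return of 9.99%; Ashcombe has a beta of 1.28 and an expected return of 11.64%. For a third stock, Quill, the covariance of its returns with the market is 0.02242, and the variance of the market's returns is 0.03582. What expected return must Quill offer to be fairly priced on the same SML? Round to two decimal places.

MRP = (11.64% − 9.99%) / (1.28 − 0.94) = 4.8529%
R_f = 9.99% − 0.94 × 4.8529% = 5.4283%
β_Quill = Cov / Var(R_m) = 0.02242 / 0.03582 = 0.6259
E(R_Quill) = R_f + β × MRP = 5.4283% + 0.6259 × 4.8529% = 8.47%

8.47%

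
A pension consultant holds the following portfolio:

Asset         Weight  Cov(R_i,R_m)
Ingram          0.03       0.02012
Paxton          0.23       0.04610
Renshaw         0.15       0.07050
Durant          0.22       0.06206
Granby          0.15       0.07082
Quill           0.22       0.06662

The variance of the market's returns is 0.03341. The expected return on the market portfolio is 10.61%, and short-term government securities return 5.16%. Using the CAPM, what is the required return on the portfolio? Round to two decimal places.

15.06%

β_Ingram = 0.02012 / 0.03341 = 0.6022
β_Paxton = 0.04610 / 0.03341 = 1.3798
β_Renshaw = 0.07050 / 0.03341 = 2.1101
β_Durant = 0.06206 / 0.03341 = 1.8575
β_Granby = 0.07082 / 0.03341 = 2.1197
β_Quill = 0.06662 / 0.03341 = 1.9940
β_P = Σ w_i β_i = 0.03×0.6022 + 0.23×1.3798 + 0.15×2.1101 + 0.22×1.8575 + 0.15×2.1197 + 0.22×1.9940 = 1.8172
MRP = 10.61% − 5.16% = 5.45%
E(R_P) = R_f + β_P × MRP = 5.16% + 1.8172 × 5.45% = 15.06%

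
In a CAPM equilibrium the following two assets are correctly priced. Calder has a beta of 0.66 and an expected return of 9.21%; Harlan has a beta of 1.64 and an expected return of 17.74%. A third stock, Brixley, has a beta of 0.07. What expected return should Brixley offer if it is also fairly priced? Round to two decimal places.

MRP (SML slope) = (17.74% − 9.21%) / (1.64 − 0.66) = 8.53% / 0.98 = 8.7041%
R_f (intercept) = 9.21% − 0.66 × 8.7041% = 3.4653%
E(R_Brixley) = R_f + β × MRP = 3.4653% + 0.07 × 8.7041% = 4.07%

4.07%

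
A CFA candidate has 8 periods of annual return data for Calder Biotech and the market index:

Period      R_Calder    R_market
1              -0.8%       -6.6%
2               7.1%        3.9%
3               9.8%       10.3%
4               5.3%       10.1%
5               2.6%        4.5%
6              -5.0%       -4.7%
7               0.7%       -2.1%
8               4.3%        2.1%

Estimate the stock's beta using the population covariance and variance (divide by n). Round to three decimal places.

Mean R_i = (-0.8 + 7.1 + 9.8 + 5.3 + 2.6 − 5.0 + 0.7 + 4.3) / 8 = 3.0000%
Mean R_m = (-6.6 + 3.9 + 10.3 + 10.1 + 4.5 − 4.7 − 2.1 + 2.1) / 8 = 2.1875%
Σ(R_i − R̄_i)(R_m − R̄_m) = 177.7000  ⇒  Cov = 177.7000 / 8 = 22.2125
Σ(R_m − R̄_m)² = 279.7488  ⇒  Var(R_m) = 279.7488 / 8 = 34.9686
β = Cov / Var(R_m) = 22.2125 / 34.9686 = 0.6352

0.635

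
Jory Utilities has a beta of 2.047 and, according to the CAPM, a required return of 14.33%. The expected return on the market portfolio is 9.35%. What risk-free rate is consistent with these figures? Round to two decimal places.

E(R) = R_f + β(E(R_m) − R_f) = R_f(1 − β) + β·E(R_m)
14.33% = R_f × (1 − 2.047) + 2.047 × 9.35%
14.33% = R_f × -1.047 + 19.13945%
R_f = (14.33% − 19.13945%) / -1.047 = 4.59%

4.59%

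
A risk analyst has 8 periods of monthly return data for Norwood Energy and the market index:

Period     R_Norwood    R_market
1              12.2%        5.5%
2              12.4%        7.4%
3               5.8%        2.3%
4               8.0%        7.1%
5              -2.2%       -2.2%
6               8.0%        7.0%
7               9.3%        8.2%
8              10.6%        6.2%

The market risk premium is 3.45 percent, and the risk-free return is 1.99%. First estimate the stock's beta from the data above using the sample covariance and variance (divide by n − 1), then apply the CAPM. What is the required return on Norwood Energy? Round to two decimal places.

Mean R_i = (12.2 + 12.4 + 5.8 + 8.0 − 2.2 + 8.0 + 9.3 + 10.6) / 8 = 8.0125%
Mean R_m = (5.5 + 7.4 + 2.3 + 7.1 − 2.2 + 7.0 + 8.2 + 6.2) / 8 = 5.1875%
Σ(R_i − R̄_i)(R_m − R̄_m) = 99.3013  ⇒  Cov = 99.3013 / 7 = 14.1859
Σ(R_m − R̄_m)² = 84.9488  ⇒  Var(R_m) = 84.9488 / 7 = 12.1355
β = Cov / Var(R_m) = 14.1859 / 12.1355 = 1.1690
E(R) = R_f + β × MRP = 1.99% + 1.1690 × 3.45% = 6.02%

6.02%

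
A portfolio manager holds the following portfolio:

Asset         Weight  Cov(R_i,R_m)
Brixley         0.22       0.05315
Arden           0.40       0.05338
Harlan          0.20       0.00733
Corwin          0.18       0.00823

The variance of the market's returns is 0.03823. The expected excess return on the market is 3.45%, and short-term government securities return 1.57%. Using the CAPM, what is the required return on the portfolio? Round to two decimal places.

4.82%

β_Brixley = 0.05315 / 0.03823 = 1.3903
β_Arden = 0.05338 / 0.03823 = 1.3963
β_Harlan = 0.00733 / 0.03823 = 0.1917
β_Corwin = 0.00823 / 0.03823 = 0.2153
β_P = Σ w_i β_i = 0.22×1.3903 + 0.40×1.3963 + 0.20×0.1917 + 0.18×0.2153 = 0.9415
E(R_P) = R_f + β_P × MRP = 1.57% + 0.9415 × 3.45% = 4.82%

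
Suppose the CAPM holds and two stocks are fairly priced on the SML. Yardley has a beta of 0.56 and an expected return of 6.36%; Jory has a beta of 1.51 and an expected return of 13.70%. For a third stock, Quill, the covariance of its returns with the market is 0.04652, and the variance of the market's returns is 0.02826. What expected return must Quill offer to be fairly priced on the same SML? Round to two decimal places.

14.75%

MRP = (13.70% − 6.36%) / (1.51 − 0.56) = 7.7263%
R_f = 6.36% − 0.56 × 7.7263% = 2.0333%
β_Quill = Cov / Var(R_m) = 0.04652 / 0.02826 = 1.6461
E(R_Quill) = R_f + β × MRP = 2.0333% + 1.6461 × 7.7263% = 14.75%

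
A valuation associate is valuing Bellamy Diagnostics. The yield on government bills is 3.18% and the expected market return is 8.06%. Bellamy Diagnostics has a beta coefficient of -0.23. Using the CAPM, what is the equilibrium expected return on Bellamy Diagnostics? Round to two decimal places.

Market risk premium = E(R_m) − R_f = 8.06% − 3.18% = 4.88%
E(R) = R_f + β × MRP = 3.18% + -0.23 × 4.88% = 2.06%

2.06%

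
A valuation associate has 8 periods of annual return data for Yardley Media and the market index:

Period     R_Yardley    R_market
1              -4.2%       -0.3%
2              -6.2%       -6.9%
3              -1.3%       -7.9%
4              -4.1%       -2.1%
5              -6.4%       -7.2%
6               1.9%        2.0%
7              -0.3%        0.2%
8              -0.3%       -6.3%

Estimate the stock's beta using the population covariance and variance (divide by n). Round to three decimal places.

0.370

Mean R_i = (-4.2 − 6.2 − 1.3 − 4.1 − 6.4 + 1.9 − 0.3 − 0.3) / 8 = -2.6125%
Mean R_m = (-0.3 − 6.9 − 7.9 − 2.1 − 7.2 + 2.0 + 0.2 − 6.3) / 8 = -3.5625%
Σ(R_i − R̄_i)(R_m − R̄_m) = 40.1738  ⇒  Cov = 40.1738 / 8 = 5.0217
Σ(R_m − R̄_m)² = 108.5588  ⇒  Var(R_m) = 108.5588 / 8 = 13.5699
β = Cov / Var(R_m) = 5.0217 / 13.5699 = 0.3701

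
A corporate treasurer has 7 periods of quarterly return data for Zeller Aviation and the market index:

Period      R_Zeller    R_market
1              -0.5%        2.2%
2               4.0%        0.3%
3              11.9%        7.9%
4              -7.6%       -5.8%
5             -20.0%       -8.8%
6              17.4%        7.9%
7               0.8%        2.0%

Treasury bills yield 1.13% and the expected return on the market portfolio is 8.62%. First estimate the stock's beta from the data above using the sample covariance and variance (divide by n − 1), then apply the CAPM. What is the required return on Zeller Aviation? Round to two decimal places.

Mean R_i = (-0.5 + 4.0 + 11.9 − 7.6 − 20.0 + 17.4 + 0.8) / 7 = 0.8571%
Mean R_m = (2.2 + 0.3 + 7.9 − 5.8 − 8.8 + 7.9 + 2.0) / 7 = 0.8143%
Σ(R_i − R̄_i)(R_m − R̄_m) = 448.3643  ⇒  Cov = 448.3643 / 6 = 74.7274
Σ(R_m − R̄_m)² = 240.1886  ⇒  Var(R_m) = 240.1886 / 6 = 40.0314
β = Cov / Var(R_m) = 74.7274 / 40.0314 = 1.8667
MRP = 8.62% − 1.13% = 7.49%
E(R) = R_f + β × MRP = 1.13% + 1.8667 × 7.49% = 15.11%

15.11%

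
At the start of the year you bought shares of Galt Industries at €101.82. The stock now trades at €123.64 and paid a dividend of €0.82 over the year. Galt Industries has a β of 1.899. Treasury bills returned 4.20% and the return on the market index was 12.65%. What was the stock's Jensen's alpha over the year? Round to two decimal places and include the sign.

Realised HPR = (P1 + D1 − P0) / P0 = (123.64 + 0.82 − 101.82) / 101.82 = 22.64 / 101.82 = 22.2353%
MRP = 12.65% − 4.20% = 8.45%
CAPM required = R_f + β·MRP = 4.20% + 1.899 × 8.45% = 20.24655%
α = realised − required = 22.2353% − 20.24655% = +1.99%

+1.99%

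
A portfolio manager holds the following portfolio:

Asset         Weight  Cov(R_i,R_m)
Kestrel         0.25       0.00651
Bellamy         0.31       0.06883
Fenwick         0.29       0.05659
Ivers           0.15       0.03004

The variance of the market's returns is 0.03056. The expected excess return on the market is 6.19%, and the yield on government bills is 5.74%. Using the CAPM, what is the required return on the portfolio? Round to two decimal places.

β_Kestrel = 0.00651 / 0.03056 = 0.2130
β_Bellamy = 0.06883 / 0.03056 = 2.2523
β_Fenwick = 0.05659 / 0.03056 = 1.8518
β_Ivers = 0.03004 / 0.03056 = 0.9830
β_P = Σ w_i β_i = 0.25×0.2130 + 0.31×2.2523 + 0.29×1.8518 + 0.15×0.9830 = 1.4359
E(R_P) = R_f + β_P × MRP = 5.74% + 1.4359 × 6.19% = 14.63%

14.63%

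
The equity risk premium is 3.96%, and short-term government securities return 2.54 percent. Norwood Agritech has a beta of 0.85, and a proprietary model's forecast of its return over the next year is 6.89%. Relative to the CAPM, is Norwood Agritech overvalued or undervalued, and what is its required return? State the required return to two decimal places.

Undervalued; required return 5.91%

Required return = R_f + β·MRP = 2.54% + 0.85 × 3.96% = 5.91%
Forecast 6.89% > required 5.91% → the stock plots above the SML → undervalued.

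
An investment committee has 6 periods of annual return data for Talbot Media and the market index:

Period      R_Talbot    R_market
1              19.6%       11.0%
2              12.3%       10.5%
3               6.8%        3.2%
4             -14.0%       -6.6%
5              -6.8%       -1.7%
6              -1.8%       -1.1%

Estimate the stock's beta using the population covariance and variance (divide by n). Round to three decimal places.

1.725

Mean R_i = (19.6 + 12.3 + 6.8 − 14.0 − 6.8 − 1.8) / 6 = 2.6833%
Mean R_m = (11.0 + 10.5 + 3.2 − 6.6 − 1.7 − 1.1) / 6 = 2.5500%
Σ(R_i − R̄_i)(R_m − R̄_m) = 431.3950  ⇒  Cov = 431.3950 / 6 = 71.8992
Σ(R_m − R̄_m)² = 250.1350  ⇒  Var(R_m) = 250.1350 / 6 = 41.6892
β = Cov / Var(R_m) = 71.8992 / 41.6892 = 1.7246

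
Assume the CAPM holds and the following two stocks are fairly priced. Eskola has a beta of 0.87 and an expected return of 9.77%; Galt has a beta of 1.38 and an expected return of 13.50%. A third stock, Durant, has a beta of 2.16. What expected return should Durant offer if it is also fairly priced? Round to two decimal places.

MRP (SML slope) = (13.50% − 9.77%) / (1.38 − 0.87) = 3.73% / 0.51 = 7.3137%
R_f (intercept) = 9.77% − 0.87 × 7.3137% = 3.4071%
E(R_Durant) = R_f + β × MRP = 3.4071% + 2.16 × 7.3137% = 19.20%

19.20%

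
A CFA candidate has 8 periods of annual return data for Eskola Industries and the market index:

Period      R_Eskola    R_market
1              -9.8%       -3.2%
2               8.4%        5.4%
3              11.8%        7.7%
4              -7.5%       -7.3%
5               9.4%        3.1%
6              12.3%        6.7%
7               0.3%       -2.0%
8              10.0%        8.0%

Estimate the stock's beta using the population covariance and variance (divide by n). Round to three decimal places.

Mean R_i = (-9.8 + 8.4 + 11.8 − 7.5 + 9.4 + 12.3 + 0.3 + 10.0) / 8 = 4.3625%
Mean R_m = (-3.2 + 5.4 + 7.7 − 7.3 + 3.1 + 6.7 − 2.0 + 8.0) / 8 = 2.3000%
Σ(R_i − R̄_i)(R_m − R̄_m) = 333.0100  ⇒  Cov = 333.0100 / 8 = 41.6263
Σ(R_m − R̄_m)² = 232.1600  ⇒  Var(R_m) = 232.1600 / 8 = 29.0200
β = Cov / Var(R_m) = 41.6263 / 29.0200 = 1.4344

1.434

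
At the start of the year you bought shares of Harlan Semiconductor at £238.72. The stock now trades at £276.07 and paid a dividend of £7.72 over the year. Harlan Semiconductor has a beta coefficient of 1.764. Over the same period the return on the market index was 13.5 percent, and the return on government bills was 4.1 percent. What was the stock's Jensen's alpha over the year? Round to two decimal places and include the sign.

-1.80%

Realised HPR = (P1 + D1 − P0) / P0 = (276.07 + 7.72 − 238.72) / 238.72 = 45.07 / 238.72 = 18.8799%
MRP = 13.5% − 4.1% = 9.40%
CAPM required = R_f + β·MRP = 4.1% + 1.764 × 9.4% = 20.6816%
α = realised − required = 18.8799% − 20.6816% = -1.80%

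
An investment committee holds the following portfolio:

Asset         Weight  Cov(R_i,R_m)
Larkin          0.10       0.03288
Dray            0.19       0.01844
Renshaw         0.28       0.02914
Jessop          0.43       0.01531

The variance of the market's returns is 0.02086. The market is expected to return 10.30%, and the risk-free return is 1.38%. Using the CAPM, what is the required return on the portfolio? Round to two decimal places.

10.59%

β_Larkin = 0.03288 / 0.02086 = 1.5762
β_Dray = 0.01844 / 0.02086 = 0.8840
β_Renshaw = 0.02914 / 0.02086 = 1.3969
β_Jessop = 0.01531 / 0.02086 = 0.7339
β_P = Σ w_i β_i = 0.10×1.5762 + 0.19×0.8840 + 0.28×1.3969 + 0.43×0.7339 = 1.0323
MRP = 10.30% − 1.38% = 8.92%
E(R_P) = R_f + β_P × MRP = 1.38% + 1.0323 × 8.92% = 10.59%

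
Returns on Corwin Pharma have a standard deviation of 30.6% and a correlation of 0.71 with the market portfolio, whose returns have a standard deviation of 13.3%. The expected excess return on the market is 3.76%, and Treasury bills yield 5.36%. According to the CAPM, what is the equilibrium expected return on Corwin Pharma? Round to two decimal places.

11.50%

β = ρ × σ_i / σ_m = 0.71 × 30.6% / 13.3% = 1.6335
E(R) = 5.36% + 1.6335 × 3.76% = 11.50%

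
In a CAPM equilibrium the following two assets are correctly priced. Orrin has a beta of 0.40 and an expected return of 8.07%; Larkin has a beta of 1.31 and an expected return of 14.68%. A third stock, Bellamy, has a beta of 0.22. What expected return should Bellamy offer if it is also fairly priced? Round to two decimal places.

MRP (SML slope) = (14.68% − 8.07%) / (1.31 − 0.40) = 6.61% / 0.91 = 7.2637%
R_f (intercept) = 8.07% − 0.40 × 7.2637% = 5.1645%
E(R_Bellamy) = R_f + β × MRP = 5.1645% + 0.22 × 7.2637% = 6.76%

6.76%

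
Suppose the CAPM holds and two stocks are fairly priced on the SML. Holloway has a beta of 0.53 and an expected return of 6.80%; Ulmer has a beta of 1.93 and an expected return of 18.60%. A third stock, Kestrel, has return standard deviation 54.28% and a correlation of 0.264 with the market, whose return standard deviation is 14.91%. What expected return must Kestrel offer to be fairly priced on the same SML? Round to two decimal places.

10.43%

MRP = (18.60% − 6.80%) / (1.93 − 0.53) = 8.4286%
R_f = 6.80% − 0.53 × 8.4286% = 2.3328%
β_Kestrel = ρ·σ_i/σ_m = 0.264 × 54.28 / 14.91 = 0.9611
E(R_Kestrel) = R_f + β × MRP = 2.3328% + 0.9611 × 8.4286% = 10.43%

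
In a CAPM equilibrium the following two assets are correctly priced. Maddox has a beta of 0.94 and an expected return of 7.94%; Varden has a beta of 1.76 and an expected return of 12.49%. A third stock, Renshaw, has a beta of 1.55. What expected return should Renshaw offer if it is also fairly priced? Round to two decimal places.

11.32%

MRP (SML slope) = (12.49% − 7.94%) / (1.76 − 0.94) = 4.55% / 0.82 = 5.5488%
R_f (intercept) = 7.94% − 0.94 × 5.5488% = 2.7241%
E(R_Renshaw) = R_f + β × MRP = 2.7241% + 1.55 × 5.5488% = 11.32%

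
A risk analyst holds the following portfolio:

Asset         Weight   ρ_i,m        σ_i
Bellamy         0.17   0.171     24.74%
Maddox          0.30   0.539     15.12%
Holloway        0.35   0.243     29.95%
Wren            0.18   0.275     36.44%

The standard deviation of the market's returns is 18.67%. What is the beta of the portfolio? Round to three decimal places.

β_Bellamy = 0.171 × 24.74% / 18.67% = 0.2266
β_Maddox = 0.539 × 15.12% / 18.67% = 0.4365
β_Holloway = 0.243 × 29.95% / 18.67% = 0.3898
β_Wren = 0.275 × 36.44% / 18.67% = 0.5367
β_P = Σ w_i β_i = 0.17×0.2266 + 0.30×0.4365 + 0.35×0.3898 + 0.18×0.5367 = 0.4025

0.403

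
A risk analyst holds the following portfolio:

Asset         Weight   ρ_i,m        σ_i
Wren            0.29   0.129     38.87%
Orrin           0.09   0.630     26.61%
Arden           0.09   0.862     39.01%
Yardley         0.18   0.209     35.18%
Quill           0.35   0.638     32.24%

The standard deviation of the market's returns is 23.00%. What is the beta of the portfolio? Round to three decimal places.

0.631

β_Wren = 0.129 × 38.87% / 23.00% = 0.2180
β_Orrin = 0.630 × 26.61% / 23.00% = 0.7289
β_Arden = 0.862 × 39.01% / 23.00% = 1.4620
β_Yardley = 0.209 × 35.18% / 23.00% = 0.3197
β_Quill = 0.638 × 32.24% / 23.00% = 0.8943
β_P = Σ w_i β_i = 0.29×0.2180 + 0.09×0.7289 + 0.09×1.4620 + 0.18×0.3197 + 0.35×0.8943 = 0.6310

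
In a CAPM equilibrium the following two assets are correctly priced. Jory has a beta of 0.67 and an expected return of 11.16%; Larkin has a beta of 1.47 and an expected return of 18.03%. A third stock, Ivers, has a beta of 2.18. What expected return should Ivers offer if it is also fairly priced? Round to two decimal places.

24.13%

MRP (SML slope) = (18.03% − 11.16%) / (1.47 − 0.67) = 6.87% / 0.80 = 8.5875%
R_f (intercept) = 11.16% − 0.67 × 8.5875% = 5.4064%
E(R_Ivers) = R_f + β × MRP = 5.4064% + 2.18 × 8.5875% = 24.13%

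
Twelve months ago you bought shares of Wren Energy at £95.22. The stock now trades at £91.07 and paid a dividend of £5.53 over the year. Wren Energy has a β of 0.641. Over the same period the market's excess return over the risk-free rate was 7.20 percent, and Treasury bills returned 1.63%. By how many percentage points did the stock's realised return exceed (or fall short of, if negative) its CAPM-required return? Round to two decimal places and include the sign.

Realised HPR = (P1 + D1 − P0) / P0 = (91.07 + 5.53 − 95.22) / 95.22 = 1.38 / 95.22 = 1.4493%
CAPM required = R_f + β·MRP = 1.63% + 0.641 × 7.20% = 6.24520%
α = realised − required = 1.4493% − 6.24520% = -4.80%

-4.80%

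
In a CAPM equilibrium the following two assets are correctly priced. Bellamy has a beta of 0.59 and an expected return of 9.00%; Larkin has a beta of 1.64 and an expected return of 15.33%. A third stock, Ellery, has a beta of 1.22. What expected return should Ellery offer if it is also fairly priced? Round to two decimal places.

MRP (SML slope) = (15.33% − 9.00%) / (1.64 − 0.59) = 6.33% / 1.05 = 6.0286%
R_f (intercept) = 9.00% − 0.59 × 6.0286% = 5.4431%
E(R_Ellery) = R_f + β × MRP = 5.4431% + 1.22 × 6.0286% = 12.80%

12.80%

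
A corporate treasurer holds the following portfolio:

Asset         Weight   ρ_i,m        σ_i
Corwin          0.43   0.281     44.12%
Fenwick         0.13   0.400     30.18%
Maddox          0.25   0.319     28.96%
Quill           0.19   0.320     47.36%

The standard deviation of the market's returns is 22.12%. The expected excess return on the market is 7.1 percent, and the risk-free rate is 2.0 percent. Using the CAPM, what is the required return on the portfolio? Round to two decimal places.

5.88%

β_Corwin = 0.281 × 44.12% / 22.12% = 0.5605
β_Fenwick = 0.400 × 30.18% / 22.12% = 0.5458
β_Maddox = 0.319 × 28.96% / 22.12% = 0.4176
β_Quill = 0.320 × 47.36% / 22.12% = 0.6851
β_P = Σ w_i β_i = 0.43×0.5605 + 0.13×0.5458 + 0.25×0.4176 + 0.19×0.6851 = 0.5465
E(R_P) = R_f + β_P × MRP = 2.0% + 0.5465 × 7.1% = 5.88%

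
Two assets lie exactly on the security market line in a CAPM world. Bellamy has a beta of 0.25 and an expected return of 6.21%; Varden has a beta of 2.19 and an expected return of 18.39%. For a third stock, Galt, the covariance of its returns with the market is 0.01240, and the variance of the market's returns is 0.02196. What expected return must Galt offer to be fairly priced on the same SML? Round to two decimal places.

MRP = (18.39% − 6.21%) / (2.19 − 0.25) = 6.2784%
R_f = 6.21% − 0.25 × 6.2784% = 4.6404%
β_Galt = Cov / Var(R_m) = 0.01240 / 0.02196 = 0.5647
E(R_Galt) = R_f + β × MRP = 4.6404% + 0.5647 × 6.2784% = 8.19%

8.19%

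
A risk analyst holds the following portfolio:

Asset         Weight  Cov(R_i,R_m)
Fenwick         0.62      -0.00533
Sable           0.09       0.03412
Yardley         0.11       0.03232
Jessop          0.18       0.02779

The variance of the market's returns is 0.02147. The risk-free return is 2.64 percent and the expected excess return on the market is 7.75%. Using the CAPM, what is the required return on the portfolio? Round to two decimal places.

5.64%

β_Fenwick = -0.00533 / 0.02147 = -0.2483
β_Sable = 0.03412 / 0.02147 = 1.5892
β_Yardley = 0.03232 / 0.02147 = 1.5054
β_Jessop = 0.02779 / 0.02147 = 1.2944
β_P = Σ w_i β_i = 0.62×-0.2483 + 0.09×1.5892 + 0.11×1.5054 + 0.18×1.2944 = 0.3877
E(R_P) = R_f + β_P × MRP = 2.64% + 0.3877 × 7.75% = 5.64%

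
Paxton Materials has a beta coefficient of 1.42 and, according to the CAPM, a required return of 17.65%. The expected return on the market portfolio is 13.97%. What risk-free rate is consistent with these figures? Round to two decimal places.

5.21%

E(R) = R_f + β(E(R_m) − R_f) = R_f(1 − β) + β·E(R_m)
17.65% = R_f × (1 − 1.42) + 1.42 × 13.97%
17.65% = R_f × -0.42 + 19.8374%
R_f = (17.65% − 19.8374%) / -0.42 = 5.21%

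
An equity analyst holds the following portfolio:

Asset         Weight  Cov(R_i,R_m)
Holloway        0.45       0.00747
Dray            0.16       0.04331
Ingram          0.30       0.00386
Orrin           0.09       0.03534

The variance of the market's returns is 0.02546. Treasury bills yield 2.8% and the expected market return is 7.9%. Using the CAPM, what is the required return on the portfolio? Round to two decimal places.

β_Holloway = 0.00747 / 0.02546 = 0.2934
β_Dray = 0.04331 / 0.02546 = 1.7011
β_Ingram = 0.00386 / 0.02546 = 0.1516
β_Orrin = 0.03534 / 0.02546 = 1.3881
β_P = Σ w_i β_i = 0.45×0.2934 + 0.16×1.7011 + 0.30×0.1516 + 0.09×1.3881 = 0.5746
MRP = 7.9% − 2.8% = 5.10%
E(R_P) = R_f + β_P × MRP = 2.8% + 0.5746 × 5.1% = 5.73%

5.73%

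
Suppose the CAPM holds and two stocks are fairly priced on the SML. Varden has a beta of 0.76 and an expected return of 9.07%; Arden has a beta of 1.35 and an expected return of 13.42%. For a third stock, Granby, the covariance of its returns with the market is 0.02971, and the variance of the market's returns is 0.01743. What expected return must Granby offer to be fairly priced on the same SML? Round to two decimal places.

MRP = (13.42% − 9.07%) / (1.35 − 0.76) = 7.3729%
R_f = 9.07% − 0.76 × 7.3729% = 3.4666%
β_Granby = Cov / Var(R_m) = 0.02971 / 0.01743 = 1.7045
E(R_Granby) = R_f + β × MRP = 3.4666% + 1.7045 × 7.3729% = 16.03%

16.03%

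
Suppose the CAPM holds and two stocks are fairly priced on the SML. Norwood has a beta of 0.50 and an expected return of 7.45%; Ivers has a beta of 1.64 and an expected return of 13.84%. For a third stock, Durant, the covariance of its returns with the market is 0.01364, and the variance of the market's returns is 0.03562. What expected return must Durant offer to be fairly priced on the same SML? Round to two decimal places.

6.79%

MRP = (13.84% − 7.45%) / (1.64 − 0.50) = 5.6053%
R_f = 7.45% − 0.50 × 5.6053% = 4.6474%
β_Durant = Cov / Var(R_m) = 0.01364 / 0.03562 = 0.3829
E(R_Durant) = R_f + β × MRP = 4.6474% + 0.3829 × 5.6053% = 6.79%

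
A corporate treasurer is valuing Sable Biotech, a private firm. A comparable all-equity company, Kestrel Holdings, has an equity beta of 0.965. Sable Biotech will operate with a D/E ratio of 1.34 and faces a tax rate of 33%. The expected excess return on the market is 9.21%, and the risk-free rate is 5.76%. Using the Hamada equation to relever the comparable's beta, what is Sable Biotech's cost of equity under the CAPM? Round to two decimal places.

β_L = β_U × [1 + (1 − t)(D/E)] = 0.965 × [1 + (1 − 0.33) × 1.34]
    = 0.965 × [1 + 0.67 × 1.34] = 0.965 × 1.8978 = 1.8314
E(R) = R_f + β_L × MRP = 5.76% + 1.8314 × 9.21% = 22.63%

22.63%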